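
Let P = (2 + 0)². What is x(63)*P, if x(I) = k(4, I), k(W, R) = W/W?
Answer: 4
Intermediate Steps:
P = 4 (P = 2² = 4)
k(W, R) = 1
x(I) = 1
x(63)*P = 1*4 = 4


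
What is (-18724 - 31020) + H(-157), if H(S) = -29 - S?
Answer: -49616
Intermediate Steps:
(-18724 - 31020) + H(-157) = (-18724 - 31020) + (-29 - 1*(-157)) = -49744 + (-29 + 157) = -49744 + 128 = -49616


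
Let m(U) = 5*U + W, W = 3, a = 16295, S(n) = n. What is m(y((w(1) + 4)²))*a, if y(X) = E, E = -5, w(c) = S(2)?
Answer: -358490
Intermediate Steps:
w(c) = 2
y(X) = -5
m(U) = 3 + 5*U (m(U) = 5*U + 3 = 3 + 5*U)
m(y((w(1) + 4)²))*a = (3 + 5*(-5))*16295 = (3 - 25)*16295 = -22*16295 = -358490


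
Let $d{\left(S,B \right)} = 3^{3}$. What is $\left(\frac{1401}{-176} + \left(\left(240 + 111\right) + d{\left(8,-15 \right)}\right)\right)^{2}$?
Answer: $\frac{4241526129}{30976} \approx 1.3693 \cdot 10^{5}$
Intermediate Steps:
$d{\left(S,B \right)} = 27$
$\left(\frac{1401}{-176} + \left(\left(240 + 111\right) + d{\left(8,-15 \right)}\right)\right)^{2} = \left(\frac{1401}{-176} + \left(\left(240 + 111\right) + 27\right)\right)^{2} = \left(1401 \left(- \frac{1}{176}\right) + \left(351 + 27\right)\right)^{2} = \left(- \frac{1401}{176} + 378\right)^{2} = \left(\frac{65127}{176}\right)^{2} = \frac{4241526129}{30976}$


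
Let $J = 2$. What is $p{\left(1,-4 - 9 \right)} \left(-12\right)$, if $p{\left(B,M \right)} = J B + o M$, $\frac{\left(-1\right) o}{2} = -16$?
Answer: $4968$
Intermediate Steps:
$o = 32$ ($o = \left(-2\right) \left(-16\right) = 32$)
$p{\left(B,M \right)} = 2 B + 32 M$
$p{\left(1,-4 - 9 \right)} \left(-12\right) = \left(2 \cdot 1 + 32 \left(-4 - 9\right)\right) \left(-12\right) = \left(2 + 32 \left(-13\right)\right) \left(-12\right) = \left(2 - 416\right) \left(-12\right) = \left(-414\right) \left(-12\right) = 4968$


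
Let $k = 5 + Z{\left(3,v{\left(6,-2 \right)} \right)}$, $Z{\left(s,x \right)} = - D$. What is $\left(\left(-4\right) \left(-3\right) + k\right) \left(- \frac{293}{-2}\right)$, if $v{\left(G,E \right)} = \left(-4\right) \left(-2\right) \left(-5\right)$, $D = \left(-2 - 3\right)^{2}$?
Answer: $-1172$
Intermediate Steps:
$D = 25$ ($D = \left(-5\right)^{2} = 25$)
$v{\left(G,E \right)} = -40$ ($v{\left(G,E \right)} = 8 \left(-5\right) = -40$)
$Z{\left(s,x \right)} = -25$ ($Z{\left(s,x \right)} = \left(-1\right) 25 = -25$)
$k = -20$ ($k = 5 - 25 = -20$)
$\left(\left(-4\right) \left(-3\right) + k\right) \left(- \frac{293}{-2}\right) = \left(\left(-4\right) \left(-3\right) - 20\right) \left(- \frac{293}{-2}\right) = \left(12 - 20\right) \left(\left(-293\right) \left(- \frac{1}{2}\right)\right) = \left(-8\right) \frac{293}{2} = -1172$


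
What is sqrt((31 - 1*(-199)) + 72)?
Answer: sqrt(302) ≈ 17.378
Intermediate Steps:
sqrt((31 - 1*(-199)) + 72) = sqrt((31 + 199) + 72) = sqrt(230 + 72) = sqrt(302)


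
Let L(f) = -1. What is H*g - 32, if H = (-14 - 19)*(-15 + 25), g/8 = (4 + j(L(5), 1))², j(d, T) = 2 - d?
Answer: -129392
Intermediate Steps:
g = 392 (g = 8*(4 + (2 - 1*(-1)))² = 8*(4 + (2 + 1))² = 8*(4 + 3)² = 8*7² = 8*49 = 392)
H = -330 (H = -33*10 = -330)
H*g - 32 = -330*392 - 32 = -129360 - 32 = -129392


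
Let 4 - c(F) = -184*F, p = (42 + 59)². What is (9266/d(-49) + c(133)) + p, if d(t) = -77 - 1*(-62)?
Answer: 510889/15 ≈ 34059.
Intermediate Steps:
d(t) = -15 (d(t) = -77 + 62 = -15)
p = 10201 (p = 101² = 10201)
c(F) = 4 + 184*F (c(F) = 4 - (-184)*F = 4 + 184*F)
(9266/d(-49) + c(133)) + p = (9266/(-15) + (4 + 184*133)) + 10201 = (9266*(-1/15) + (4 + 24472)) + 10201 = (-9266/15 + 24476) + 10201 = 357874/15 + 10201 = 510889/15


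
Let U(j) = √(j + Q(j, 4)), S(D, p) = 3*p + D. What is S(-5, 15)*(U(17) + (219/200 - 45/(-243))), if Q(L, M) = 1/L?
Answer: 6913/135 + 40*√4930/17 ≈ 216.42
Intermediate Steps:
S(D, p) = D + 3*p
U(j) = √(j + 1/j)
S(-5, 15)*(U(17) + (219/200 - 45/(-243))) = (-5 + 3*15)*(√(17 + 1/17) + (219/200 - 45/(-243))) = (-5 + 45)*(√(17 + 1/17) + (219*(1/200) - 45*(-1/243))) = 40*(√(290/17) + (219/200 + 5/27)) = 40*(√4930/17 + 6913/5400) = 40*(6913/5400 + √4930/17) = 6913/135 + 40*√4930/17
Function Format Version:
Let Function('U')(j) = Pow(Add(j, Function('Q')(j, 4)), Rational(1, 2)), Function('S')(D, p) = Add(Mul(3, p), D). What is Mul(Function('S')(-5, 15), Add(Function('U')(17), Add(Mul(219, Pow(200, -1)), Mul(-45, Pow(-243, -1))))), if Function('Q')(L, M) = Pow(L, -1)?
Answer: Add(Rational(6913, 135), Mul(Rational(40, 17), Pow(4930, Rational(1, 2)))) ≈ 216.42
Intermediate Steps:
Function('S')(D, p) = Add(D, Mul(3, p))
Function('U')(j) = Pow(Add(j, Pow(j, -1)), Rational(1, 2))
Mul(Function('S')(-5, 15), Add(Function('U')(17), Add(Mul(219, Pow(200, -1)), Mul(-45, Pow(-243, -1))))) = Mul(Add(-5, Mul(3, 15)), Add(Pow(Add(17, Pow(17, -1)), Rational(1, 2)), Add(Mul(219, Pow(200, -1)), Mul(-45, Pow(-243, -1))))) = Mul(Add(-5, 45), Add(Pow(Add(17, Rational(1, 17)), Rational(1, 2)), Add(Mul(219, Rational(1, 200)), Mul(-45, Rational(-1, 243))))) = Mul(40, Add(Pow(Rational(290, 17), Rational(1, 2)), Add(Rational(219, 200), Rational(5, 27)))) = Mul(40, Add(Mul(Rational(1, 17), Pow(4930, Rational(1, 2))), Rational(6913, 5400))) = Mul(40, Add(Rational(6913, 5400), Mul(Rational(1, 17), Pow(4930, Rational(1, 2))))) = Add(Rational(6913, 135), Mul(Rational(40, 17), Pow(4930, Rational(1, 2))))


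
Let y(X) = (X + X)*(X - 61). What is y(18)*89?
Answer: -137772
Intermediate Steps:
y(X) = 2*X*(-61 + X) (y(X) = (2*X)*(-61 + X) = 2*X*(-61 + X))
y(18)*89 = (2*18*(-61 + 18))*89 = (2*18*(-43))*89 = -1548*89 = -137772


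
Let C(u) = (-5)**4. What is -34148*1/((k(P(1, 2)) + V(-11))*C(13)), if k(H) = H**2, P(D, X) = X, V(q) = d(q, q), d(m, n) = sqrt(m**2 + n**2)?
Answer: 68296/70625 - 187814*sqrt(2)/70625 ≈ -2.7938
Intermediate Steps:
V(q) = sqrt(2)*sqrt(q**2) (V(q) = sqrt(q**2 + q**2) = sqrt(2*q**2) = sqrt(2)*sqrt(q**2))
C(u) = 625
-34148*1/((k(P(1, 2)) + V(-11))*C(13)) = -34148*1/(625*(2**2 + sqrt(2)*sqrt((-11)**2))) = -34148*1/(625*(4 + sqrt(2)*sqrt(121))) = -34148*1/(625*(4 + sqrt(2)*11)) = -34148*1/(625*(4 + 11*sqrt(2))) = -34148/(2500 + 6875*sqrt(2))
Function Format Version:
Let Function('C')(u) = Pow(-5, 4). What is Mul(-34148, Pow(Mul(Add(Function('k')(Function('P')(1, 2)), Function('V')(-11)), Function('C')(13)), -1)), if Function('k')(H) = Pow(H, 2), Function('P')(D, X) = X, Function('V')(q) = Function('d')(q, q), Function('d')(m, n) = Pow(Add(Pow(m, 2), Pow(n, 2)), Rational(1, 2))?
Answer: Add(Rational(68296, 70625), Mul(Rational(-187814, 70625), Pow(2, Rational(1, 2)))) ≈ -2.7938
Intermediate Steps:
Function('V')(q) = Mul(Pow(2, Rational(1, 2)), Pow(Pow(q, 2), Rational(1, 2))) (Function('V')(q) = Pow(Add(Pow(q, 2), Pow(q, 2)), Rational(1, 2)) = Pow(Mul(2, Pow(q, 2)), Rational(1, 2)) = Mul(Pow(2, Rational(1, 2)), Pow(Pow(q, 2), Rational(1, 2))))
Function('C')(u) = 625
Mul(-34148, Pow(Mul(Add(Function('k')(Function('P')(1, 2)), Function('V')(-11)), Function('C')(13)), -1)) = Mul(-34148, Pow(Mul(Add(Pow(2, 2), Mul(Pow(2, Rational(1, 2)), Pow(Pow(-11, 2), Rational(1, 2)))), 625), -1)) = Mul(-34148, Pow(Mul(Add(4, Mul(Pow(2, Rational(1, 2)), Pow(121, Rational(1, 2)))), 625), -1)) = Mul(-34148, Pow(Mul(Add(4, Mul(Pow(2, Rational(1, 2)), 11)), 625), -1)) = Mul(-34148, Pow(Mul(Add(4, Mul(11, Pow(2, Rational(1, 2)))), 625), -1)) = Mul(-34148, Pow(Add(2500, Mul(6875, Pow(2, Rational(1, 2)))), -1))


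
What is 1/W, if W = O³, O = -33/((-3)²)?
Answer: -27/1331 ≈ -0.020285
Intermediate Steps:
O = -11/3 (O = -33/9 = -33*⅑ = -11/3 ≈ -3.6667)
W = -1331/27 (W = (-11/3)³ = -1331/27 ≈ -49.296)
1/W = 1/(-1331/27) = -27/1331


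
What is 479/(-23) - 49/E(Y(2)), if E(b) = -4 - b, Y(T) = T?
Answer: -1747/138 ≈ -12.659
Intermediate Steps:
479/(-23) - 49/E(Y(2)) = 479/(-23) - 49/(-4 - 1*2) = 479*(-1/23) - 49/(-4 - 2) = -479/23 - 49/(-6) = -479/23 - 49*(-⅙) = -479/23 + 49/6 = -1747/138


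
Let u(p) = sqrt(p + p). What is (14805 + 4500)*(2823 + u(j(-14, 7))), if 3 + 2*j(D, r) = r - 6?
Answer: 54498015 + 19305*I*sqrt(2) ≈ 5.4498e+7 + 27301.0*I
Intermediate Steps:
j(D, r) = -9/2 + r/2 (j(D, r) = -3/2 + (r - 6)/2 = -3/2 + (-6 + r)/2 = -3/2 + (-3 + r/2) = -9/2 + r/2)
u(p) = sqrt(2)*sqrt(p) (u(p) = sqrt(2*p) = sqrt(2)*sqrt(p))
(14805 + 4500)*(2823 + u(j(-14, 7))) = (14805 + 4500)*(2823 + sqrt(2)*sqrt(-9/2 + (1/2)*7)) = 19305*(2823 + sqrt(2)*sqrt(-9/2 + 7/2)) = 19305*(2823 + sqrt(2)*sqrt(-1)) = 19305*(2823 + sqrt(2)*I) = 19305*(2823 + I*sqrt(2)) = 54498015 + 19305*I*sqrt(2)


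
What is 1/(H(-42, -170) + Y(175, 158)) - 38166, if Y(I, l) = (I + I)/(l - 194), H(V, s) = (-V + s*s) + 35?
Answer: -19900172208/521411 ≈ -38166.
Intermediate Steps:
H(V, s) = 35 + s**2 - V (H(V, s) = (-V + s**2) + 35 = (s**2 - V) + 35 = 35 + s**2 - V)
Y(I, l) = 2*I/(-194 + l) (Y(I, l) = (2*I)/(-194 + l) = 2*I/(-194 + l))
1/(H(-42, -170) + Y(175, 158)) - 38166 = 1/((35 + (-170)**2 - 1*(-42)) + 2*175/(-194 + 158)) - 38166 = 1/((35 + 28900 + 42) + 2*175/(-36)) - 38166 = 1/(28977 + 2*175*(-1/36)) - 38166 = 1/(28977 - 175/18) - 38166 = 1/(521411/18) - 38166 = 18/521411 - 38166 = -19900172208/521411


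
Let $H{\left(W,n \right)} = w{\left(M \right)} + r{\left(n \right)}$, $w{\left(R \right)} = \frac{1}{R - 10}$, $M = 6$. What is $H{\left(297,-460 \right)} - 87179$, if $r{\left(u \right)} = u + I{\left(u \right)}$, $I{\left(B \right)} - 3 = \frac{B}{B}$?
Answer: $- \frac{350541}{4} \approx -87635.0$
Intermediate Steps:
$I{\left(B \right)} = 4$ ($I{\left(B \right)} = 3 + \frac{B}{B} = 3 + 1 = 4$)
$r{\left(u \right)} = 4 + u$ ($r{\left(u \right)} = u + 4 = 4 + u$)
$w{\left(R \right)} = \frac{1}{-10 + R}$
$H{\left(W,n \right)} = \frac{15}{4} + n$ ($H{\left(W,n \right)} = \frac{1}{-10 + 6} + \left(4 + n\right) = \frac{1}{-4} + \left(4 + n\right) = - \frac{1}{4} + \left(4 + n\right) = \frac{15}{4} + n$)
$H{\left(297,-460 \right)} - 87179 = \left(\frac{15}{4} - 460\right) - 87179 = - \frac{1825}{4} - 87179 = - \frac{350541}{4}$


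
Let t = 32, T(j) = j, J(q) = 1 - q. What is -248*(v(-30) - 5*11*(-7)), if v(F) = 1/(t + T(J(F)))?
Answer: -6015488/63 ≈ -95484.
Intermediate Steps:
v(F) = 1/(33 - F) (v(F) = 1/(32 + (1 - F)) = 1/(33 - F))
-248*(v(-30) - 5*11*(-7)) = -248*(-1/(-33 - 30) - 5*11*(-7)) = -248*(-1/(-63) - 55*(-7)) = -248*(-1*(-1/63) + 385) = -248*(1/63 + 385) = -248*24256/63 = -6015488/63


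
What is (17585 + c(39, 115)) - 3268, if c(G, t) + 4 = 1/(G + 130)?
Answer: 2418898/169 ≈ 14313.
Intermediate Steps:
c(G, t) = -4 + 1/(130 + G) (c(G, t) = -4 + 1/(G + 130) = -4 + 1/(130 + G))
(17585 + c(39, 115)) - 3268 = (17585 + (-519 - 4*39)/(130 + 39)) - 3268 = (17585 + (-519 - 156)/169) - 3268 = (17585 + (1/169)*(-675)) - 3268 = (17585 - 675/169) - 3268 = 2971190/169 - 3268 = 2418898/169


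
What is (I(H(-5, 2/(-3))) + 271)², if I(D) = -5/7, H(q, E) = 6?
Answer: 3579664/49 ≈ 73054.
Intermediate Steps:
I(D) = -5/7 (I(D) = -5*⅐ = -5/7)
(I(H(-5, 2/(-3))) + 271)² = (-5/7 + 271)² = (1892/7)² = 3579664/49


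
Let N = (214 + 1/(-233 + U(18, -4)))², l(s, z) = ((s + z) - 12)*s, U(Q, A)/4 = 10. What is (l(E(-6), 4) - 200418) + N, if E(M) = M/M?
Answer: -5759858224/37249 ≈ -1.5463e+5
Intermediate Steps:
U(Q, A) = 40 (U(Q, A) = 4*10 = 40)
E(M) = 1
l(s, z) = s*(-12 + s + z) (l(s, z) = (-12 + s + z)*s = s*(-12 + s + z))
N = 1705772601/37249 (N = (214 + 1/(-233 + 40))² = (214 + 1/(-193))² = (214 - 1/193)² = (41301/193)² = 1705772601/37249 ≈ 45794.)
(l(E(-6), 4) - 200418) + N = (1*(-12 + 1 + 4) - 200418) + 1705772601/37249 = (1*(-7) - 200418) + 1705772601/37249 = (-7 - 200418) + 1705772601/37249 = -200425 + 1705772601/37249 = -5759858224/37249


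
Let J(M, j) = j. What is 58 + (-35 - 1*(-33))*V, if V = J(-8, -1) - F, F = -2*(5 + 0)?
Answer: 40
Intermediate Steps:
F = -10 (F = -2*5 = -10)
V = 9 (V = -1 - 1*(-10) = -1 + 10 = 9)
58 + (-35 - 1*(-33))*V = 58 + (-35 - 1*(-33))*9 = 58 + (-35 + 33)*9 = 58 - 2*9 = 58 - 18 = 40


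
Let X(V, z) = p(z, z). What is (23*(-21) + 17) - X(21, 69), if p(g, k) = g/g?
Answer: -467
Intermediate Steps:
p(g, k) = 1
X(V, z) = 1
(23*(-21) + 17) - X(21, 69) = (23*(-21) + 17) - 1*1 = (-483 + 17) - 1 = -466 - 1 = -467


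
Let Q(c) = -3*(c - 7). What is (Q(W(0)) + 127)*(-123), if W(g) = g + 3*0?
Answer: -18204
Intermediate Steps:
W(g) = g (W(g) = g + 0 = g)
Q(c) = 21 - 3*c (Q(c) = -3*(-7 + c) = 21 - 3*c)
(Q(W(0)) + 127)*(-123) = ((21 - 3*0) + 127)*(-123) = ((21 + 0) + 127)*(-123) = (21 + 127)*(-123) = 148*(-123) = -18204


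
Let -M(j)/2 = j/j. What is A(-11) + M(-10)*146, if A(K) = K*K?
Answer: -171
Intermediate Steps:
A(K) = K²
M(j) = -2 (M(j) = -2*j/j = -2*1 = -2)
A(-11) + M(-10)*146 = (-11)² - 2*146 = 121 - 292 = -171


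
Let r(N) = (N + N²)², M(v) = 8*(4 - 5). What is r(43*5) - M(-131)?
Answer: 2156673608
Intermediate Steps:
M(v) = -8 (M(v) = 8*(-1) = -8)
r(43*5) - M(-131) = (43*5)²*(1 + 43*5)² - 1*(-8) = 215²*(1 + 215)² + 8 = 46225*216² + 8 = 46225*46656 + 8 = 2156673600 + 8 = 2156673608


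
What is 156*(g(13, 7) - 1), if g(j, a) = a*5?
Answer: 5304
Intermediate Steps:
g(j, a) = 5*a
156*(g(13, 7) - 1) = 156*(5*7 - 1) = 156*(35 - 1) = 156*34 = 5304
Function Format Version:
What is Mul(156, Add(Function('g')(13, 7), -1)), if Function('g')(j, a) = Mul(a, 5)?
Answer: 5304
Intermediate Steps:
Function('g')(j, a) = Mul(5, a)
Mul(156, Add(Function('g')(13, 7), -1)) = Mul(156, Add(Mul(5, 7), -1)) = Mul(156, Add(35, -1)) = Mul(156, 34) = 5304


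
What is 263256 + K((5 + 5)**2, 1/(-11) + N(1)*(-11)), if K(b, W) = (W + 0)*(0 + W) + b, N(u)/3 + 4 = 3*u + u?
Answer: 31866077/121 ≈ 2.6336e+5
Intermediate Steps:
N(u) = -12 + 12*u (N(u) = -12 + 3*(3*u + u) = -12 + 3*(4*u) = -12 + 12*u)
K(b, W) = b + W**2 (K(b, W) = W*W + b = W**2 + b = b + W**2)
263256 + K((5 + 5)**2, 1/(-11) + N(1)*(-11)) = 263256 + ((5 + 5)**2 + (1/(-11) + (-12 + 12*1)*(-11))**2) = 263256 + (10**2 + (-1/11 + (-12 + 12)*(-11))**2) = 263256 + (100 + (-1/11 + 0*(-11))**2) = 263256 + (100 + (-1/11 + 0)**2) = 263256 + (100 + (-1/11)**2) = 263256 + (100 + 1/121) = 263256 + 12101/121 = 31866077/121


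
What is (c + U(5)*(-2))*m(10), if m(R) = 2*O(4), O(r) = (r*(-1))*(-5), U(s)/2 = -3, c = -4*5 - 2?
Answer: -400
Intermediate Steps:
c = -22 (c = -20 - 2 = -22)
U(s) = -6 (U(s) = 2*(-3) = -6)
O(r) = 5*r (O(r) = -r*(-5) = 5*r)
m(R) = 40 (m(R) = 2*(5*4) = 2*20 = 40)
(c + U(5)*(-2))*m(10) = (-22 - 6*(-2))*40 = (-22 + 12)*40 = -10*40 = -400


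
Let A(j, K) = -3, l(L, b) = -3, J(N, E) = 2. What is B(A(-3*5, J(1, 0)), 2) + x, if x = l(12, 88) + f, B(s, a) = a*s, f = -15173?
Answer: -15182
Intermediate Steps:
x = -15176 (x = -3 - 15173 = -15176)
B(A(-3*5, J(1, 0)), 2) + x = 2*(-3) - 15176 = -6 - 15176 = -15182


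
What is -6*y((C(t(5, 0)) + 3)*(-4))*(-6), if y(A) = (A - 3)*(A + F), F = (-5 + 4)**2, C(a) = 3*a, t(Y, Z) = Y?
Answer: 191700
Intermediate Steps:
F = 1 (F = (-1)**2 = 1)
y(A) = (1 + A)*(-3 + A) (y(A) = (A - 3)*(A + 1) = (-3 + A)*(1 + A) = (1 + A)*(-3 + A))
-6*y((C(t(5, 0)) + 3)*(-4))*(-6) = -6*(-3 + ((3*5 + 3)*(-4))**2 - 2*(3*5 + 3)*(-4))*(-6) = -6*(-3 + ((15 + 3)*(-4))**2 - 2*(15 + 3)*(-4))*(-6) = -6*(-3 + (18*(-4))**2 - 36*(-4))*(-6) = -6*(-3 + (-72)**2 - 2*(-72))*(-6) = -6*(-3 + 5184 + 144)*(-6) = -6*5325*(-6) = -31950*(-6) = 191700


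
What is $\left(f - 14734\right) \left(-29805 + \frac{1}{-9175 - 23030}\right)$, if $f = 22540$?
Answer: $- \frac{2497581807652}{10735} \approx -2.3266 \cdot 10^{8}$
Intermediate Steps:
$\left(f - 14734\right) \left(-29805 + \frac{1}{-9175 - 23030}\right) = \left(22540 - 14734\right) \left(-29805 + \frac{1}{-9175 - 23030}\right) = 7806 \left(-29805 + \frac{1}{-32205}\right) = 7806 \left(-29805 - \frac{1}{32205}\right) = 7806 \left(- \frac{959870026}{32205}\right) = - \frac{2497581807652}{10735}$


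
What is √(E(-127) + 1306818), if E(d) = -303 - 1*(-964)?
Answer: √1307479 ≈ 1143.5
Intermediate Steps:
E(d) = 661 (E(d) = -303 + 964 = 661)
√(E(-127) + 1306818) = √(661 + 1306818) = √1307479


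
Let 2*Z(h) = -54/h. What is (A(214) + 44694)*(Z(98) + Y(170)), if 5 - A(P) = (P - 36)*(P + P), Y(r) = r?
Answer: -523690005/98 ≈ -5.3438e+6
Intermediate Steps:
Z(h) = -27/h (Z(h) = (-54/h)/2 = -27/h)
A(P) = 5 - 2*P*(-36 + P) (A(P) = 5 - (P - 36)*(P + P) = 5 - (-36 + P)*2*P = 5 - 2*P*(-36 + P))
(A(214) + 44694)*(Z(98) + Y(170)) = ((5 - 2*214² + 72*214) + 44694)*(-27/98 + 170) = ((5 - 2*45796 + 15408) + 44694)*(-27*1/98 + 170) = ((5 - 91592 + 15408) + 44694)*(-27/98 + 170) = (-76179 + 44694)*(16633/98) = -31485*16633/98 = -523690005/98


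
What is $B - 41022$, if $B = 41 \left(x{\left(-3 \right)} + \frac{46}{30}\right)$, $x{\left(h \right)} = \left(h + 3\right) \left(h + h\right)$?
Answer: $- \frac{614387}{15} \approx -40959.0$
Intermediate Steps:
$x{\left(h \right)} = 2 h \left(3 + h\right)$ ($x{\left(h \right)} = \left(3 + h\right) 2 h = 2 h \left(3 + h\right)$)
$B = \frac{943}{15}$ ($B = 41 \left(2 \left(-3\right) \left(3 - 3\right) + \frac{46}{30}\right) = 41 \left(2 \left(-3\right) 0 + 46 \cdot \frac{1}{30}\right) = 41 \left(0 + \frac{23}{15}\right) = 41 \cdot \frac{23}{15} = \frac{943}{15} \approx 62.867$)
$B - 41022 = \frac{943}{15} - 41022 = - \frac{614387}{15}$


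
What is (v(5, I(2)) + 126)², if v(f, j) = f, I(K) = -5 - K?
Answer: 17161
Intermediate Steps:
(v(5, I(2)) + 126)² = (5 + 126)² = 131² = 17161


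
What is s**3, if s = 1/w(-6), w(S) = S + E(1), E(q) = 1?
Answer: -1/125 ≈ -0.0080000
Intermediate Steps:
w(S) = 1 + S (w(S) = S + 1 = 1 + S)
s = -1/5 (s = 1/(1 - 6) = 1/(-5) = -1/5 ≈ -0.20000)
s**3 = (-1/5)**3 = -1/125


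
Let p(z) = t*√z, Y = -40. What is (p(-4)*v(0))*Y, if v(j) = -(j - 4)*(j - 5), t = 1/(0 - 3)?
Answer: -1600*I/3 ≈ -533.33*I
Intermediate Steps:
t = -⅓ (t = 1/(-3) = -⅓ ≈ -0.33333)
v(j) = -(-5 + j)*(-4 + j) (v(j) = -(-4 + j)*(-5 + j) = -(-5 + j)*(-4 + j))
p(z) = -√z/3
(p(-4)*v(0))*Y = ((-2*I/3)*(-20 - 1*0² + 9*0))*(-40) = ((-2*I/3)*(-20 - 1*0 + 0))*(-40) = ((-2*I/3)*(-20 + 0 + 0))*(-40) = (-2*I/3*(-20))*(-40) = (40*I/3)*(-40) = -1600*I/3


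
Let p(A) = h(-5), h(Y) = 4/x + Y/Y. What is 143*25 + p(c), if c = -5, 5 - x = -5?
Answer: 17882/5 ≈ 3576.4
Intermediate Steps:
x = 10 (x = 5 - 1*(-5) = 5 + 5 = 10)
h(Y) = 7/5 (h(Y) = 4/10 + Y/Y = 4*(⅒) + 1 = ⅖ + 1 = 7/5)
p(A) = 7/5
143*25 + p(c) = 143*25 + 7/5 = 3575 + 7/5 = 17882/5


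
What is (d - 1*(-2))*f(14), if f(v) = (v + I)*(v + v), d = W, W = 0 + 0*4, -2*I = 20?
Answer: 224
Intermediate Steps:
I = -10 (I = -½*20 = -10)
W = 0 (W = 0 + 0 = 0)
d = 0
f(v) = 2*v*(-10 + v) (f(v) = (v - 10)*(v + v) = (-10 + v)*(2*v) = 2*v*(-10 + v))
(d - 1*(-2))*f(14) = (0 - 1*(-2))*(2*14*(-10 + 14)) = (0 + 2)*(2*14*4) = 2*112 = 224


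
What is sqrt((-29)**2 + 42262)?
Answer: sqrt(43103) ≈ 207.61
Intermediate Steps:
sqrt((-29)**2 + 42262) = sqrt(841 + 42262) = sqrt(43103)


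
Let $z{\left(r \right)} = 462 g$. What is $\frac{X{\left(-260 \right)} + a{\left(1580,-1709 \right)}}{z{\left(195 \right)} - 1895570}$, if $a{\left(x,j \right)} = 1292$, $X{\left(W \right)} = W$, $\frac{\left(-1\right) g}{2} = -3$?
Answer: $- \frac{516}{946399} \approx -0.00054522$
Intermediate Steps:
$g = 6$ ($g = \left(-2\right) \left(-3\right) = 6$)
$z{\left(r \right)} = 2772$ ($z{\left(r \right)} = 462 \cdot 6 = 2772$)
$\frac{X{\left(-260 \right)} + a{\left(1580,-1709 \right)}}{z{\left(195 \right)} - 1895570} = \frac{-260 + 1292}{2772 - 1895570} = \frac{1032}{-1892798} = 1032 \left(- \frac{1}{1892798}\right) = - \frac{516}{946399}$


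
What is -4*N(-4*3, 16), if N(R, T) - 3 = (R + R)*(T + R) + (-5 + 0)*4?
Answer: 452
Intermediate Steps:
N(R, T) = -17 + 2*R*(R + T) (N(R, T) = 3 + ((R + R)*(T + R) + (-5 + 0)*4) = 3 + ((2*R)*(R + T) - 5*4) = 3 + (2*R*(R + T) - 20) = 3 + (-20 + 2*R*(R + T)) = -17 + 2*R*(R + T))
-4*N(-4*3, 16) = -4*(-17 + 2*(-4*3)**2 + 2*(-4*3)*16) = -4*(-17 + 2*(-12)**2 + 2*(-12)*16) = -4*(-17 + 2*144 - 384) = -4*(-17 + 288 - 384) = -4*(-113) = 452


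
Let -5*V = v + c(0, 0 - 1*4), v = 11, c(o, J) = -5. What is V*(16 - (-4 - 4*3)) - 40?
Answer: -392/5 ≈ -78.400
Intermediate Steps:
V = -6/5 (V = -(11 - 5)/5 = -1/5*6 = -6/5 ≈ -1.2000)
V*(16 - (-4 - 4*3)) - 40 = -6*(16 - (-4 - 4*3))/5 - 40 = -6*(16 - (-4 - 12))/5 - 40 = -6*(16 - 1*(-16))/5 - 40 = -6*(16 + 16)/5 - 40 = -6/5*32 - 40 = -192/5 - 40 = -392/5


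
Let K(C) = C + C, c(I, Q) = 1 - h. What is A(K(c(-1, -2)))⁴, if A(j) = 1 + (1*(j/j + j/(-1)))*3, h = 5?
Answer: 614656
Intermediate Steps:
c(I, Q) = -4 (c(I, Q) = 1 - 1*5 = 1 - 5 = -4)
K(C) = 2*C
A(j) = 4 - 3*j (A(j) = 1 + (1*(1 + j*(-1)))*3 = 1 + (1*(1 - j))*3 = 1 + (1 - j)*3 = 1 + (3 - 3*j) = 4 - 3*j)
A(K(c(-1, -2)))⁴ = (4 - 6*(-4))⁴ = (4 - 3*(-8))⁴ = (4 + 24)⁴ = 28⁴ = 614656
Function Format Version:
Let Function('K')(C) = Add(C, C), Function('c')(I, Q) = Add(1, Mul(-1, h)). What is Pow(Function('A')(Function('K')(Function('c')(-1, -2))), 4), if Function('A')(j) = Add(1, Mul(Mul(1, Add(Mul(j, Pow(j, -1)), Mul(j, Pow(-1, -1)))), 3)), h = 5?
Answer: 614656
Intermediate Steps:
Function('c')(I, Q) = -4 (Function('c')(I, Q) = Add(1, Mul(-1, 5)) = Add(1, -5) = -4)
Function('K')(C) = Mul(2, C)
Function('A')(j) = Add(4, Mul(-3, j)) (Function('A')(j) = Add(1, Mul(Mul(1, Add(1, Mul(j, -1))), 3)) = Add(1, Mul(Mul(1, Add(1, Mul(-1, j))), 3)) = Add(1, Mul(Add(1, Mul(-1, j)), 3)) = Add(1, Add(3, Mul(-3, j))) = Add(4, Mul(-3, j)))
Pow(Function('A')(Function('K')(Function('c')(-1, -2))), 4) = Pow(Add(4, Mul(-3, Mul(2, -4))), 4) = Pow(Add(4, Mul(-3, -8)), 4) = Pow(Add(4, 24), 4) = Pow(28, 4) = 614656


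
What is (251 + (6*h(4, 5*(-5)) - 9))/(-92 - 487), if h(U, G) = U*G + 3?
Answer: 340/579 ≈ 0.58722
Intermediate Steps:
h(U, G) = 3 + G*U (h(U, G) = G*U + 3 = 3 + G*U)
(251 + (6*h(4, 5*(-5)) - 9))/(-92 - 487) = (251 + (6*(3 + (5*(-5))*4) - 9))/(-92 - 487) = (251 + (6*(3 - 25*4) - 9))/(-579) = (251 + (6*(3 - 100) - 9))*(-1/579) = (251 + (6*(-97) - 9))*(-1/579) = (251 + (-582 - 9))*(-1/579) = (251 - 591)*(-1/579) = -340*(-1/579) = 340/579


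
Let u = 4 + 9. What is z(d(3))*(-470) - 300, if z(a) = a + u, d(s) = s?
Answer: -7820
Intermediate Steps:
u = 13
z(a) = 13 + a (z(a) = a + 13 = 13 + a)
z(d(3))*(-470) - 300 = (13 + 3)*(-470) - 300 = 16*(-470) - 300 = -7520 - 300 = -7820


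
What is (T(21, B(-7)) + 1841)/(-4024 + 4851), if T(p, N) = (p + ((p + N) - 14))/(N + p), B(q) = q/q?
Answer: 40531/18194 ≈ 2.2277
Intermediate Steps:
B(q) = 1
T(p, N) = (-14 + N + 2*p)/(N + p) (T(p, N) = (p + ((N + p) - 14))/(N + p) = (p + (-14 + N + p))/(N + p) = (-14 + N + 2*p)/(N + p))
(T(21, B(-7)) + 1841)/(-4024 + 4851) = ((-14 + 1 + 2*21)/(1 + 21) + 1841)/(-4024 + 4851) = ((-14 + 1 + 42)/22 + 1841)/827 = ((1/22)*29 + 1841)*(1/827) = (29/22 + 1841)*(1/827) = (40531/22)*(1/827) = 40531/18194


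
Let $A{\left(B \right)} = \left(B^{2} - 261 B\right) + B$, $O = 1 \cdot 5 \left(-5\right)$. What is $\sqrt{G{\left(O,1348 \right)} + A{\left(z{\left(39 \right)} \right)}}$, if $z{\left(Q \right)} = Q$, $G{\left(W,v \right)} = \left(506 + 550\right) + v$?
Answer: $i \sqrt{6215} \approx 78.835 i$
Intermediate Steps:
$O = -25$ ($O = 5 \left(-5\right) = -25$)
$G{\left(W,v \right)} = 1056 + v$
$A{\left(B \right)} = B^{2} - 260 B$
$\sqrt{G{\left(O,1348 \right)} + A{\left(z{\left(39 \right)} \right)}} = \sqrt{\left(1056 + 1348\right) + 39 \left(-260 + 39\right)} = \sqrt{2404 + 39 \left(-221\right)} = \sqrt{2404 - 8619} = \sqrt{-6215} = i \sqrt{6215}$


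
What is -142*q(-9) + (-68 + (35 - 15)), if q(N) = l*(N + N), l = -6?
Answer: -15384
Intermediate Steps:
q(N) = -12*N (q(N) = -6*(N + N) = -12*N)
-142*q(-9) + (-68 + (35 - 15)) = -(-1704)*(-9) + (-68 + (35 - 15)) = -142*108 + (-68 + 20) = -15336 - 48 = -15384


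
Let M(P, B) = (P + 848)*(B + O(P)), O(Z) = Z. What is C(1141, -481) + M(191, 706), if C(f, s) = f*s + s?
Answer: 382681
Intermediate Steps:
C(f, s) = s + f*s
M(P, B) = (848 + P)*(B + P) (M(P, B) = (P + 848)*(B + P) = (848 + P)*(B + P))
C(1141, -481) + M(191, 706) = -481*(1 + 1141) + (191² + 848*706 + 848*191 + 706*191) = -481*1142 + (36481 + 598688 + 161968 + 134846) = -549302 + 931983 = 382681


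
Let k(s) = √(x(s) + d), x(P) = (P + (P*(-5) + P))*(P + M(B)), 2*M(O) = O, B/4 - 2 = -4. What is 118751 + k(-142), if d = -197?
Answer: 118751 + I*√62393 ≈ 1.1875e+5 + 249.79*I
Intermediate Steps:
B = -8 (B = 8 + 4*(-4) = 8 - 16 = -8)
M(O) = O/2
x(P) = -3*P*(-4 + P) (x(P) = (P + (P*(-5) + P))*(P + (½)*(-8)) = (P + (-5*P + P))*(P - 4) = (P - 4*P)*(-4 + P) = (-3*P)*(-4 + P) = -3*P*(-4 + P))
k(s) = √(-197 + 3*s*(4 - s)) (k(s) = √(3*s*(4 - s) - 197) = √(-197 + 3*s*(4 - s)))
118751 + k(-142) = 118751 + √(-197 - 3*(-142)*(-4 - 142)) = 118751 + √(-197 - 3*(-142)*(-146)) = 118751 + √(-197 - 62196) = 118751 + √(-62393) = 118751 + I*√62393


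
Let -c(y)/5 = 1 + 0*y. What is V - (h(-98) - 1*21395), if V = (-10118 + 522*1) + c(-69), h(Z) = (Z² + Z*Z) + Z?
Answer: -7316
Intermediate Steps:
h(Z) = Z + 2*Z² (h(Z) = (Z² + Z²) + Z = 2*Z² + Z = Z + 2*Z²)
c(y) = -5 (c(y) = -5*(1 + 0*y) = -5*(1 + 0) = -5*1 = -5)
V = -9601 (V = (-10118 + 522*1) - 5 = (-10118 + 522) - 5 = -9596 - 5 = -9601)
V - (h(-98) - 1*21395) = -9601 - (-98*(1 + 2*(-98)) - 1*21395) = -9601 - (-98*(1 - 196) - 21395) = -9601 - (-98*(-195) - 21395) = -9601 - (19110 - 21395) = -9601 - 1*(-2285) = -9601 + 2285 = -7316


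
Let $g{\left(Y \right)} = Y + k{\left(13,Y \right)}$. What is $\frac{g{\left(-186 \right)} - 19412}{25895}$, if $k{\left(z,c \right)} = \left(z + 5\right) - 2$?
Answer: $- \frac{19582}{25895} \approx -0.75621$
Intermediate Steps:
$k{\left(z,c \right)} = 3 + z$ ($k{\left(z,c \right)} = \left(5 + z\right) - 2 = 3 + z$)
$g{\left(Y \right)} = 16 + Y$ ($g{\left(Y \right)} = Y + \left(3 + 13\right) = Y + 16 = 16 + Y$)
$\frac{g{\left(-186 \right)} - 19412}{25895} = \frac{\left(16 - 186\right) - 19412}{25895} = \left(-170 - 19412\right) \frac{1}{25895} = \left(-19582\right) \frac{1}{25895} = - \frac{19582}{25895}$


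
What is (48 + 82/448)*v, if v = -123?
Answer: -1327539/224 ≈ -5926.5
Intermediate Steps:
(48 + 82/448)*v = (48 + 82/448)*(-123) = (48 + 82*(1/448))*(-123) = (48 + 41/224)*(-123) = (10793/224)*(-123) = -1327539/224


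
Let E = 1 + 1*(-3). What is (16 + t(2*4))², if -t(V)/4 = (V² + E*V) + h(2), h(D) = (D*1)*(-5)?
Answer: 18496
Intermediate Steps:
E = -2 (E = 1 - 3 = -2)
h(D) = -5*D (h(D) = D*(-5) = -5*D)
t(V) = 40 - 4*V² + 8*V (t(V) = -4*((V² - 2*V) - 5*2) = -4*((V² - 2*V) - 10) = -4*(-10 + V² - 2*V) = 40 - 4*V² + 8*V)
(16 + t(2*4))² = (16 + (40 - 4*(2*4)² + 8*(2*4)))² = (16 + (40 - 4*8² + 8*8))² = (16 + (40 - 4*64 + 64))² = (16 + (40 - 256 + 64))² = (16 - 152)² = (-136)² = 18496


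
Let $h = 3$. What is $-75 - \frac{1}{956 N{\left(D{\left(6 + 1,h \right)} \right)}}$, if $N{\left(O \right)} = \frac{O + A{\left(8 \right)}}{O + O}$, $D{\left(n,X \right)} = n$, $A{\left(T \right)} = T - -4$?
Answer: $- \frac{681157}{9082} \approx -75.001$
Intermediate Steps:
$A{\left(T \right)} = 4 + T$ ($A{\left(T \right)} = T + 4 = 4 + T$)
$N{\left(O \right)} = \frac{12 + O}{2 O}$ ($N{\left(O \right)} = \frac{O + \left(4 + 8\right)}{O + O} = \frac{O + 12}{2 O} = \left(12 + O\right) \frac{1}{2 O} = \frac{12 + O}{2 O}$)
$-75 - \frac{1}{956 N{\left(D{\left(6 + 1,h \right)} \right)}} = -75 - \frac{1}{956 \frac{12 + \left(6 + 1\right)}{2 \left(6 + 1\right)}} = -75 - \frac{1}{956 \frac{12 + 7}{2 \cdot 7}} = -75 - \frac{1}{956 \cdot \frac{1}{2} \cdot \frac{1}{7} \cdot 19} = -75 - \frac{1}{956 \cdot \frac{19}{14}} = -75 - \frac{1}{956} \cdot \frac{14}{19} = -75 - \frac{7}{9082} = - \frac{681157}{9082}$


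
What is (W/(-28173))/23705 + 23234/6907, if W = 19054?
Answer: 15516485374832/4612777545255 ≈ 3.3638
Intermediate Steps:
(W/(-28173))/23705 + 23234/6907 = (19054/(-28173))/23705 + 23234/6907 = (19054*(-1/28173))*(1/23705) + 23234*(1/6907) = -19054/28173*1/23705 + 23234/6907 = -19054/667840965 + 23234/6907 = 15516485374832/4612777545255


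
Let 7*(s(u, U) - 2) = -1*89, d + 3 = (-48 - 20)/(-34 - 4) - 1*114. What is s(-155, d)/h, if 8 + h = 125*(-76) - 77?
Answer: 5/4473 ≈ 0.0011178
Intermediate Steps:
d = -2189/19 (d = -3 + ((-48 - 20)/(-34 - 4) - 1*114) = -3 + (-68/(-38) - 114) = -3 + (-68*(-1/38) - 114) = -3 + (34/19 - 114) = -3 - 2132/19 = -2189/19 ≈ -115.21)
s(u, U) = -75/7 (s(u, U) = 2 + (-1*89)/7 = 2 + (1/7)*(-89) = 2 - 89/7 = -75/7)
h = -9585 (h = -8 + (125*(-76) - 77) = -8 + (-9500 - 77) = -8 - 9577 = -9585)
s(-155, d)/h = -75/7/(-9585) = -75/7*(-1/9585) = 5/4473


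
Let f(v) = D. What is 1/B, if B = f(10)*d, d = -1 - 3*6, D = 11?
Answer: -1/209 ≈ -0.0047847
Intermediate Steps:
d = -19 (d = -1 - 18 = -19)
f(v) = 11
B = -209 (B = 11*(-19) = -209)
1/B = 1/(-209) = -1/209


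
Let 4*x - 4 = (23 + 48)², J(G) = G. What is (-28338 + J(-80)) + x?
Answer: -108627/4 ≈ -27157.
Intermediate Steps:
x = 5045/4 (x = 1 + (23 + 48)²/4 = 1 + (¼)*71² = 1 + (¼)*5041 = 1 + 5041/4 = 5045/4 ≈ 1261.3)
(-28338 + J(-80)) + x = (-28338 - 80) + 5045/4 = -28418 + 5045/4 = -108627/4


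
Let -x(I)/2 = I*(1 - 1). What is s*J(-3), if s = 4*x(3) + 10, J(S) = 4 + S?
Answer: 10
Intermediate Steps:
x(I) = 0 (x(I) = -2*I*(1 - 1) = -2*I*0 = -2*0 = 0)
s = 10 (s = 4*0 + 10 = 0 + 10 = 10)
s*J(-3) = 10*(4 - 3) = 10*1 = 10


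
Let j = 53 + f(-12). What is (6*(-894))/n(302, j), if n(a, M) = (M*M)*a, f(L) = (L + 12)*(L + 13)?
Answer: -2682/424159 ≈ -0.0063231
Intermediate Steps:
f(L) = (12 + L)*(13 + L)
j = 53 (j = 53 + (156 + (-12)² + 25*(-12)) = 53 + (156 + 144 - 300) = 53 + 0 = 53)
n(a, M) = a*M² (n(a, M) = M²*a = a*M²)
(6*(-894))/n(302, j) = (6*(-894))/((302*53²)) = -5364/(302*2809) = -5364/848318 = -5364*1/848318 = -2682/424159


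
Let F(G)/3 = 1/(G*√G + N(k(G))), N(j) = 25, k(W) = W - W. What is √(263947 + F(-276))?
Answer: √(263947 + 3/(25 - 552*I*√69)) ≈ 513.76 + 0.e-7*I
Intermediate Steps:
k(W) = 0
F(G) = 3/(25 + G^(3/2)) (F(G) = 3/(G*√G + 25) = 3/(G^(3/2) + 25) = 3/(25 + G^(3/2)))
√(263947 + F(-276)) = √(263947 + 3/(25 + (-276)^(3/2))) = √(263947 + 3/(25 - 552*I*√69))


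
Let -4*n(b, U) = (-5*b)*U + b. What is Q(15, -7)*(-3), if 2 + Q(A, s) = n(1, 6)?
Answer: -63/4 ≈ -15.750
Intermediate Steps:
n(b, U) = -b/4 + 5*U*b/4 (n(b, U) = -((-5*b)*U + b)/4 = -(-5*U*b + b)/4 = -(b - 5*U*b)/4 = -b/4 + 5*U*b/4)
Q(A, s) = 21/4 (Q(A, s) = -2 + (¼)*1*(-1 + 5*6) = -2 + (¼)*1*(-1 + 30) = -2 + (¼)*1*29 = -2 + 29/4 = 21/4)
Q(15, -7)*(-3) = (21/4)*(-3) = -63/4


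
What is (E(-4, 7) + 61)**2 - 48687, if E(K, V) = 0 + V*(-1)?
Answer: -45771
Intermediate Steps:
E(K, V) = -V (E(K, V) = 0 - V = -V)
(E(-4, 7) + 61)**2 - 48687 = (-1*7 + 61)**2 - 48687 = (-7 + 61)**2 - 48687 = 54**2 - 48687 = 2916 - 48687 = -45771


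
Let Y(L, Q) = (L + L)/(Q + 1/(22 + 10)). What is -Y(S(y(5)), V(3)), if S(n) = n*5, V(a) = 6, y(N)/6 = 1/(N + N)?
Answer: -192/193 ≈ -0.99482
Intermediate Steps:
y(N) = 3/N (y(N) = 6/(N + N) = 6/((2*N)) = 6*(1/(2*N)) = 3/N)
S(n) = 5*n
Y(L, Q) = 2*L/(1/32 + Q) (Y(L, Q) = (2*L)/(Q + 1/32) = (2*L)/(1/32 + Q) = 2*L/(1/32 + Q))
-Y(S(y(5)), V(3)) = -64*5*(3/5)/(1 + 32*6) = -64*5*(3*(⅕))/(1 + 192) = -64*5*(⅗)/193 = -64*3/193 = -1*192/193 = -192/193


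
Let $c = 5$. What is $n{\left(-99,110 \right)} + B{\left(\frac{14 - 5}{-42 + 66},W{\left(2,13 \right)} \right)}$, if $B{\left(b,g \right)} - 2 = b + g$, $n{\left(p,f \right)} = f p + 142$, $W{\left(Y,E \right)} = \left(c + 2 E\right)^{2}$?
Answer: $- \frac{78277}{8} \approx -9784.6$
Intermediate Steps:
$W{\left(Y,E \right)} = \left(5 + 2 E\right)^{2}$
$n{\left(p,f \right)} = 142 + f p$
$B{\left(b,g \right)} = 2 + b + g$ ($B{\left(b,g \right)} = 2 + \left(b + g\right) = 2 + b + g$)
$n{\left(-99,110 \right)} + B{\left(\frac{14 - 5}{-42 + 66},W{\left(2,13 \right)} \right)} = \left(142 + 110 \left(-99\right)\right) + \left(2 + \frac{14 - 5}{-42 + 66} + \left(5 + 2 \cdot 13\right)^{2}\right) = \left(142 - 10890\right) + \left(2 + \frac{9}{24} + \left(5 + 26\right)^{2}\right) = -10748 + \left(2 + 9 \cdot \frac{1}{24} + 31^{2}\right) = -10748 + \left(2 + \frac{3}{8} + 961\right) = -10748 + \frac{7707}{8} = - \frac{78277}{8}$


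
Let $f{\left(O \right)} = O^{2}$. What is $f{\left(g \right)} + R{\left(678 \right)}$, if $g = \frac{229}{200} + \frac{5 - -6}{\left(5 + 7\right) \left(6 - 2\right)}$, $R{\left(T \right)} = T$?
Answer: $\frac{979039201}{1440000} \approx 679.89$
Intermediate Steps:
$g = \frac{1649}{1200}$ ($g = 229 \cdot \frac{1}{200} + \frac{5 + 6}{12 \cdot 4} = \frac{229}{200} + \frac{11}{48} = \frac{1649}{1200} \approx 1.3742$)
$f{\left(g \right)} + R{\left(678 \right)} = \left(\frac{1649}{1200}\right)^{2} + 678 = \frac{2719201}{1440000} + 678 = \frac{979039201}{1440000}$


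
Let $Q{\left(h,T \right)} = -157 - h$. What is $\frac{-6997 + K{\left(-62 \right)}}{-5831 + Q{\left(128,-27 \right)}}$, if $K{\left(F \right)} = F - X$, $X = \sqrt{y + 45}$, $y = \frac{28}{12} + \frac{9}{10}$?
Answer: $\frac{7059}{6116} + \frac{\sqrt{43410}}{183480} \approx 1.1553$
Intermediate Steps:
$y = \frac{97}{30}$ ($y = 28 \cdot \frac{1}{12} + 9 \cdot \frac{1}{10} = \frac{7}{3} + \frac{9}{10} = \frac{97}{30} \approx 3.2333$)
$X = \frac{\sqrt{43410}}{30}$ ($X = \sqrt{\frac{97}{30} + 45} = \sqrt{\frac{1447}{30}} = \frac{\sqrt{43410}}{30} \approx 6.945$)
$K{\left(F \right)} = F - \frac{\sqrt{43410}}{30}$
$\frac{-6997 + K{\left(-62 \right)}}{-5831 + Q{\left(128,-27 \right)}} = \frac{-6997 - \left(62 + \frac{\sqrt{43410}}{30}\right)}{-5831 - 285} = \frac{-7059 - \frac{\sqrt{43410}}{30}}{-5831 - 285} = \frac{-7059 - \frac{\sqrt{43410}}{30}}{-6116} = \left(-7059 - \frac{\sqrt{43410}}{30}\right) \left(- \frac{1}{6116}\right) = \frac{7059}{6116} + \frac{\sqrt{43410}}{183480}$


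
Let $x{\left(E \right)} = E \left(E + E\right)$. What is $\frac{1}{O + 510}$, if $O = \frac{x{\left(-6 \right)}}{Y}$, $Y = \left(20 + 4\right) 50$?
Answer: $\frac{50}{25503} \approx 0.0019606$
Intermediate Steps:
$x{\left(E \right)} = 2 E^{2}$ ($x{\left(E \right)} = E 2 E = 2 E^{2}$)
$Y = 1200$ ($Y = 24 \cdot 50 = 1200$)
$O = \frac{3}{50}$ ($O = \frac{2 \left(-6\right)^{2}}{1200} = 2 \cdot 36 \cdot \frac{1}{1200} = 72 \cdot \frac{1}{1200} = \frac{3}{50} \approx 0.06$)
$\frac{1}{O + 510} = \frac{1}{\frac{3}{50} + 510} = \frac{1}{\frac{25503}{50}} = \frac{50}{25503}$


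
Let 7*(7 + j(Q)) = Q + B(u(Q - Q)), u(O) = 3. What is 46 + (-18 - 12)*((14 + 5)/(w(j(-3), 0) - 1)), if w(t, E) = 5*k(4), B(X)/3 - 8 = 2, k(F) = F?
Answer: 16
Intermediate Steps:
B(X) = 30 (B(X) = 24 + 3*2 = 24 + 6 = 30)
j(Q) = -19/7 + Q/7 (j(Q) = -7 + (Q + 30)/7 = -7 + (30 + Q)/7 = -7 + (30/7 + Q/7) = -19/7 + Q/7)
w(t, E) = 20 (w(t, E) = 5*4 = 20)
46 + (-18 - 12)*((14 + 5)/(w(j(-3), 0) - 1)) = 46 + (-18 - 12)*((14 + 5)/(20 - 1)) = 46 - 570/19 = 46 - 30*1 = 46 - 30 = 16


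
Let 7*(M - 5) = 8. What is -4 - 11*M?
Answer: -501/7 ≈ -71.571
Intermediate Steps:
M = 43/7 (M = 5 + (1/7)*8 = 5 + 8/7 = 43/7 ≈ 6.1429)
-4 - 11*M = -4 - 11*43/7 = -4 - 473/7 = -501/7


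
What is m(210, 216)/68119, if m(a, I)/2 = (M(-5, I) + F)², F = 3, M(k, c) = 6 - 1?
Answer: 128/68119 ≈ 0.0018791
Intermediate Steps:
M(k, c) = 5
m(a, I) = 128 (m(a, I) = 2*(5 + 3)² = 2*8² = 2*64 = 128)
m(210, 216)/68119 = 128/68119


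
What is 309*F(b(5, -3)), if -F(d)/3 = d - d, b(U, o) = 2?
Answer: 0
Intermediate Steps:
F(d) = 0 (F(d) = -3*(d - d) = -3*0 = 0)
309*F(b(5, -3)) = 309*0 = 0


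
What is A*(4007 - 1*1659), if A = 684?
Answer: 1606032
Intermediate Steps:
A*(4007 - 1*1659) = 684*(4007 - 1*1659) = 684*(4007 - 1659) = 684*2348 = 1606032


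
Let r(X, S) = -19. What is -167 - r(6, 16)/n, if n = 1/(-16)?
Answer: -471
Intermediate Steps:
n = -1/16 ≈ -0.062500
-167 - r(6, 16)/n = -167 - (-19)/(-1/16) = -167 - (-19)*(-16) = -167 - 1*304 = -167 - 304 = -471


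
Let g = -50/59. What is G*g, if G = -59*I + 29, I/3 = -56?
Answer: -497050/59 ≈ -8424.6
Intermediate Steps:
I = -168 (I = 3*(-56) = -168)
G = 9941 (G = -59*(-168) + 29 = 9912 + 29 = 9941)
g = -50/59 (g = -50*1/59 = -50/59 ≈ -0.84746)
G*g = 9941*(-50/59) = -497050/59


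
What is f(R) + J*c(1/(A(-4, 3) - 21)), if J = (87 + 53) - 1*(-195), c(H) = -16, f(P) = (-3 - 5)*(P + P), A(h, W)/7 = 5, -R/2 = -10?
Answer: -5680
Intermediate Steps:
R = 20 (R = -2*(-10) = 20)
A(h, W) = 35 (A(h, W) = 7*5 = 35)
f(P) = -16*P
J = 335 (J = 140 + 195 = 335)
f(R) + J*c(1/(A(-4, 3) - 21)) = -16*20 + 335*(-16) = -320 - 5360 = -5680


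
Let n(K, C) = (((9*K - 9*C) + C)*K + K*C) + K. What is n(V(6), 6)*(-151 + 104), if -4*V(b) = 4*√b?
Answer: -2538 - 1927*√6 ≈ -7258.2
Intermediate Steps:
V(b) = -√b
n(K, C) = K + C*K + K*(-8*C + 9*K) (n(K, C) = (((-9*C + 9*K) + C)*K + C*K) + K = ((-8*C + 9*K)*K + C*K) + K = (K*(-8*C + 9*K) + C*K) + K = (C*K + K*(-8*C + 9*K)) + K = K + C*K + K*(-8*C + 9*K))
n(V(6), 6)*(-151 + 104) = ((-√6)*(1 - 7*6 + 9*(-√6)))*(-151 + 104) = ((-√6)*(1 - 42 - 9*√6))*(-47) = ((-√6)*(-41 - 9*√6))*(-47) = -√6*(-41 - 9*√6)*(-47) = 47*√6*(-41 - 9*√6)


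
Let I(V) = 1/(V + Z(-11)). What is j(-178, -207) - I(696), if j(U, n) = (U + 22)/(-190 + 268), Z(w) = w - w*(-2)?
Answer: -1327/663 ≈ -2.0015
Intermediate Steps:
Z(w) = 3*w (Z(w) = w - (-2)*w = w + 2*w = 3*w)
I(V) = 1/(-33 + V) (I(V) = 1/(V + 3*(-11)) = 1/(V - 33) = 1/(-33 + V))
j(U, n) = 11/39 + U/78 (j(U, n) = (22 + U)/78 = (22 + U)*(1/78) = 11/39 + U/78)
j(-178, -207) - I(696) = (11/39 + (1/78)*(-178)) - 1/(-33 + 696) = (11/39 - 89/39) - 1/663 = -2 - 1*1/663 = -2 - 1/663 = -1327/663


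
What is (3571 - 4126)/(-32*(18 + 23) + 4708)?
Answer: -185/1132 ≈ -0.16343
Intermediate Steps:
(3571 - 4126)/(-32*(18 + 23) + 4708) = -555/(-32*41 + 4708) = -555/(-1312 + 4708) = -555/3396 = -555*1/3396 = -185/1132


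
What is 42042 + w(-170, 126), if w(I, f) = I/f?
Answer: 2648561/63 ≈ 42041.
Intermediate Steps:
42042 + w(-170, 126) = 42042 - 170/126 = 42042 - 170*1/126 = 42042 - 85/63 = 2648561/63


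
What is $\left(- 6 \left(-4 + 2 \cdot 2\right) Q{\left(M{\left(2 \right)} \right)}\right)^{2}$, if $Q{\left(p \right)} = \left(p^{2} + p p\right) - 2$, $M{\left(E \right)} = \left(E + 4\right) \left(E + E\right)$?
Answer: $0$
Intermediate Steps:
$M{\left(E \right)} = 2 E \left(4 + E\right)$ ($M{\left(E \right)} = \left(4 + E\right) 2 E = 2 E \left(4 + E\right)$)
$Q{\left(p \right)} = -2 + 2 p^{2}$ ($Q{\left(p \right)} = \left(p^{2} + p^{2}\right) - 2 = 2 p^{2} - 2 = -2 + 2 p^{2}$)
$\left(- 6 \left(-4 + 2 \cdot 2\right) Q{\left(M{\left(2 \right)} \right)}\right)^{2} = \left(- 6 \left(-4 + 2 \cdot 2\right) \left(-2 + 2 \left(2 \cdot 2 \left(4 + 2\right)\right)^{2}\right)\right)^{2} = \left(- 6 \left(-4 + 4\right) \left(-2 + 2 \left(2 \cdot 2 \cdot 6\right)^{2}\right)\right)^{2} = \left(- 6 \cdot 0 \left(-2 + 2 \cdot 24^{2}\right)\right)^{2} = \left(- 6 \cdot 0 \left(-2 + 2 \cdot 576\right)\right)^{2} = \left(- 6 \cdot 0 \left(-2 + 1152\right)\right)^{2} = \left(- 6 \cdot 0 \cdot 1150\right)^{2} = \left(\left(-6\right) 0\right)^{2} = 0^{2} = 0$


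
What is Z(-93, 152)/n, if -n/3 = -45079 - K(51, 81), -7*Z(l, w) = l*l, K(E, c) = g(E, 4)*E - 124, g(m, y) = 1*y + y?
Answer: -961/105847 ≈ -0.0090791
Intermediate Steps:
g(m, y) = 2*y (g(m, y) = y + y = 2*y)
K(E, c) = -124 + 8*E (K(E, c) = (2*4)*E - 124 = 8*E - 124 = -124 + 8*E)
Z(l, w) = -l²/7 (Z(l, w) = -l*l/7 = -l²/7)
n = 136089 (n = -3*(-45079 - (-124 + 8*51)) = -3*(-45079 - (-124 + 408)) = -3*(-45079 - 1*284) = -3*(-45079 - 284) = -3*(-45363) = 136089)
Z(-93, 152)/n = -⅐*(-93)²/136089 = -⅐*8649*(1/136089) = -8649/7*1/136089 = -961/105847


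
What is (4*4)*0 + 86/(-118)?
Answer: -43/59 ≈ -0.72881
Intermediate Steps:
(4*4)*0 + 86/(-118) = 16*0 + 86*(-1/118) = 0 - 43/59 = -43/59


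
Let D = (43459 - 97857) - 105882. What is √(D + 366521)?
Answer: 7*√4209 ≈ 454.14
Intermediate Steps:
D = -160280 (D = -54398 - 105882 = -160280)
√(D + 366521) = √(-160280 + 366521) = √206241 = 7*√4209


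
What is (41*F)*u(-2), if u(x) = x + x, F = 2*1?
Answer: -328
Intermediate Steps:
F = 2
u(x) = 2*x
(41*F)*u(-2) = (41*2)*(2*(-2)) = 82*(-4) = -328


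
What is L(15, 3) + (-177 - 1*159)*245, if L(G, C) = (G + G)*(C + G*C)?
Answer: -80880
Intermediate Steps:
L(G, C) = 2*G*(C + C*G) (L(G, C) = (2*G)*(C + C*G) = 2*G*(C + C*G))
L(15, 3) + (-177 - 1*159)*245 = 2*3*15*(1 + 15) + (-177 - 1*159)*245 = 2*3*15*16 + (-177 - 159)*245 = 1440 - 336*245 = 1440 - 82320 = -80880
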